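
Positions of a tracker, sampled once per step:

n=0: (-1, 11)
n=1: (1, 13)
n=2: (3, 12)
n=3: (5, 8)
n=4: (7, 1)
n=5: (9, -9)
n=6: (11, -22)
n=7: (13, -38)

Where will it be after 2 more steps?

Successive displacements: (+2, +2), (+2, -1), (+2, -4), (+2, -7), (+2, -10), (+2, -13), (+2, -16) — each changes by (+0, -3).
step 8: (13, -38) + (+2, -19) → (15, -57)
step 9: (15, -57) + (+2, -22) → (17, -79)

(17, -79)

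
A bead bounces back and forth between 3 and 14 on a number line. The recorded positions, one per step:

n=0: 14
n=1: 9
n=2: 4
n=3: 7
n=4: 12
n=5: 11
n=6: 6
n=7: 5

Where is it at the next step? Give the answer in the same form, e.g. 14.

10

The value travels 5 per step and bounces off the walls at 3 and 14.
  step 8: 5 → 10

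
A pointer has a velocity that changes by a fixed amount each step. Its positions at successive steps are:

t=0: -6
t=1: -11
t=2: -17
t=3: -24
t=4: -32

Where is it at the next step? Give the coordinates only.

-41

Successive displacements: -5, -6, -7, -8 — each changes by -1.
step 5: -32 − 9 → -41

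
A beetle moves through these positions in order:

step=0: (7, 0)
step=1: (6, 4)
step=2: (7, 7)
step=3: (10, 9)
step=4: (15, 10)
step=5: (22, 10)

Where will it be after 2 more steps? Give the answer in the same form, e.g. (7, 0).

(42, 7)

First differences are (-1, +4), (+1, +3), (+3, +2), (+5, +1), (+7, +0); their common second difference is (+2, -1) (constant acceleration).
step 6: (22, 10) + (+9, -1) → (31, 9)
step 7: (31, 9) + (+11, -2) → (42, 7)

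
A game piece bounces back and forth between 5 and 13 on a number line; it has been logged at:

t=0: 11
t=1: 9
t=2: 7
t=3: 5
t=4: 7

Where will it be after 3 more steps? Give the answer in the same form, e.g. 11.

13

The value reflects between 5 and 13, moving 2 per step.
  step 5: 7 → 9
  step 6: 9 → 11
  step 7: 11 → 13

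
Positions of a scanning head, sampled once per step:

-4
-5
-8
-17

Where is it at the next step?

Consecutive displacements -1, -3, -9 scale by a factor of 3 each step.
step 4: -17 − 27 → -44

-44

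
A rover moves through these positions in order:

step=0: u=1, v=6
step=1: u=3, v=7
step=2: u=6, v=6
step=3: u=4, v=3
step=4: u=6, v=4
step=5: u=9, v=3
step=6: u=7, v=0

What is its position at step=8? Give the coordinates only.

u=12, v=0

The moves between consecutive positions are (+2,+1), (+3,-1), (-2,-3), (+2,+1), (+3,-1), (-2,-3); they repeat the 3-cycle [(+2,+1), (+3,-1), (-2,-3)].
step 7: apply (+2,+1) → u=9, v=1
step 8: apply (+3,-1) → u=12, v=0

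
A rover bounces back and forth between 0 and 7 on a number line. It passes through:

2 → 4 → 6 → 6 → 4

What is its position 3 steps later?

The value travels 2 per step and bounces off the walls at 0 and 7.
  step 5: 4 → 2
  step 6: 2 → 0
  step 7: 0 → 2

2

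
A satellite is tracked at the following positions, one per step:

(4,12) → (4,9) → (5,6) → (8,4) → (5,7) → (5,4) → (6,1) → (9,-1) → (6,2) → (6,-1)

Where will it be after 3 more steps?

(7,-3)

The moves between consecutive positions are (+0,-3), (+1,-3), (+3,-2), (-3,+3), (+0,-3), (+1,-3), (+3,-2), (-3,+3), (+0,-3); they repeat the 4-cycle [(+0,-3), (+1,-3), (+3,-2), (-3,+3)].
step 10: apply (+1,-3) → (7,-4)
step 11: apply (+3,-2) → (10,-6)
step 12: apply (-3,+3) → (7,-3)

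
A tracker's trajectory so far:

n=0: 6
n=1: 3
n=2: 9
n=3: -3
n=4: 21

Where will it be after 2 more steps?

69

The jumps are -3, +6, -12, +24 — a geometric progression with ratio -2.
step 5: 21 − 48 → -27
step 6: -27 + 96 → 69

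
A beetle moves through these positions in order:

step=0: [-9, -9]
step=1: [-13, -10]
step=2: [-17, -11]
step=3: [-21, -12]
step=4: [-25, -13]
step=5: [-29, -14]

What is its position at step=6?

[-33, -15]

The position changes by [-4, -1] every step.
step 6: [-29, -14] + [-4, -1] → [-33, -15]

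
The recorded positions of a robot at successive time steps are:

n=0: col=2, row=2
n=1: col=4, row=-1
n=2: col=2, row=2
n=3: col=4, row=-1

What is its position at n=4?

col=2, row=2

The jumps are (+2, -3), (-2, +3), (+2, -3) — a geometric progression with ratio -1.
step 4: col=4, row=-1 + (-2, +3) → col=2, row=2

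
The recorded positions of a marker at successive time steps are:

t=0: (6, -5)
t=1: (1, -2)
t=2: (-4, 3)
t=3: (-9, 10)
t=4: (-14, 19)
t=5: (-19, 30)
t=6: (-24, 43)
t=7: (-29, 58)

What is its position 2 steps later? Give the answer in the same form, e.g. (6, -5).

First differences are (-5, +3), (-5, +5), (-5, +7), (-5, +9), (-5, +11), (-5, +13), (-5, +15); their common second difference is (+0, +2) (constant acceleration).
step 8: (-29, 58) + (-5, +17) → (-34, 75)
step 9: (-34, 75) + (-5, +19) → (-39, 94)

(-39, 94)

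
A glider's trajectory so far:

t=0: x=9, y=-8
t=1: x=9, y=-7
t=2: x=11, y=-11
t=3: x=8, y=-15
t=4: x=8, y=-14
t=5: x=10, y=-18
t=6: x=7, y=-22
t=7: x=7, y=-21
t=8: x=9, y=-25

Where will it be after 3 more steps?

Differencing gives (+0, +1), (+2, -4), (-3, -4), (+0, +1), (+2, -4), (-3, -4), (+0, +1), (+2, -4). This is the pattern (+0, +1), (+2, -4), (-3, -4) repeated.
step 9: apply (-3, -4) → x=6, y=-29
step 10: apply (+0, +1) → x=6, y=-28
step 11: apply (+2, -4) → x=8, y=-32

x=8, y=-32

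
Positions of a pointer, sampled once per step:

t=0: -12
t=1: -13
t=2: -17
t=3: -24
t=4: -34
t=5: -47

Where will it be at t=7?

First differences are -1, -4, -7, -10, -13; their common second difference is -3 (constant acceleration).
step 6: -47 − 16 → -63
step 7: -63 − 19 → -82

-82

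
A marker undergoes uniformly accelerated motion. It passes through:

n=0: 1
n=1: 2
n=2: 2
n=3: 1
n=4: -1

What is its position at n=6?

Successive displacements: +1, +0, -1, -2 — each changes by -1.
step 5: -1 − 3 → -4
step 6: -4 − 4 → -8

-8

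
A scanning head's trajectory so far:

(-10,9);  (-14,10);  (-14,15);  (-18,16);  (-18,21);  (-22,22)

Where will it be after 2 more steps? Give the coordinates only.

(-26,28)

Differencing gives (-4,+1), (+0,+5), (-4,+1), (+0,+5), (-4,+1). This is the pattern (-4,+1), (+0,+5) repeated.
step 6: apply (+0,+5) → (-22,27)
step 7: apply (-4,+1) → (-26,28)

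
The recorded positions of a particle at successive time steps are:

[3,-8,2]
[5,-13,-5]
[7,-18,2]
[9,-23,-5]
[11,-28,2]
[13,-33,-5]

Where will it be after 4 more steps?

First: linear, +2 per step → 21 at step 9.
Second: linear, -5 per step → -53 at step 9.
Third: cycles through 2, -5 every 2 steps. Step 9 lands at position 1 of the cycle → -5.

[21,-53,-5]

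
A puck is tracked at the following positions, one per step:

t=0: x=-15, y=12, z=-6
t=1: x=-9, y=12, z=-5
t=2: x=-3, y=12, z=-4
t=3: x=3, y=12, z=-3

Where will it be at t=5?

x=15, y=12, z=-1

Constant displacement of (+6, +0, +1) per step.
step 4: x=3, y=12, z=-3 + (+6, +0, +1) → x=9, y=12, z=-2
step 5: x=9, y=12, z=-2 + (+6, +0, +1) → x=15, y=12, z=-1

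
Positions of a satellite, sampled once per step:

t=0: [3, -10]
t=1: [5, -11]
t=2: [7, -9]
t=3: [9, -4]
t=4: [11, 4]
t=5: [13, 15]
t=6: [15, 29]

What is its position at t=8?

[19, 66]

Successive displacements: [+2, -1], [+2, +2], [+2, +5], [+2, +8], [+2, +11], [+2, +14] — each changes by [+0, +3].
step 7: [15, 29] + [+2, +17] → [17, 46]
step 8: [17, 46] + [+2, +20] → [19, 66]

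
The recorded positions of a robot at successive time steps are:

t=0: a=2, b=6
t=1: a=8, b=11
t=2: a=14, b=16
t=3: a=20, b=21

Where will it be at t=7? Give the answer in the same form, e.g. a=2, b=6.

Each step adds (+6, +5) to the position.
step 4: a=20, b=21 + (+6, +5) → a=26, b=26
step 5: a=26, b=26 + (+6, +5) → a=32, b=31
step 6: a=32, b=31 + (+6, +5) → a=38, b=36
step 7: a=38, b=36 + (+6, +5) → a=44, b=41

a=44, b=41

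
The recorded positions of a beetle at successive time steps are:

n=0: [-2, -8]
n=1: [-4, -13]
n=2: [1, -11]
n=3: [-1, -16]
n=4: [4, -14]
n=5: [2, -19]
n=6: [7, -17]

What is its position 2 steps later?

[10, -20]

The moves between consecutive positions are [-2, -5], [+5, +2], [-2, -5], [+5, +2], [-2, -5], [+5, +2]; they repeat the 2-cycle [[-2, -5], [+5, +2]].
step 7: apply [-2, -5] → [5, -22]
step 8: apply [+5, +2] → [10, -20]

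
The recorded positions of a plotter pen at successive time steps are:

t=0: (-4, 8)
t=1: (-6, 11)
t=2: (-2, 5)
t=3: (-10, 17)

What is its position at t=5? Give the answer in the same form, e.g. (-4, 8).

Consecutive displacements (-2, +3), (+4, -6), (-8, +12) scale by a factor of -2 each step.
step 4: (-10, 17) + (+16, -24) → (6, -7)
step 5: (6, -7) + (-32, +48) → (-26, 41)

(-26, 41)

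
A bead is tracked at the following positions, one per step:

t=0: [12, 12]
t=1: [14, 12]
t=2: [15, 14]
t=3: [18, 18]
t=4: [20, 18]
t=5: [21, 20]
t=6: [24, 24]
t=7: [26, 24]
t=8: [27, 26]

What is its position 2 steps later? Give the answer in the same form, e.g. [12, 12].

Step-to-step displacements: [+2, +0], [+1, +2], [+3, +4], [+2, +0], [+1, +2], [+3, +4], [+2, +0], [+1, +2] — a repeating cycle of length 3.
step 9: apply [+3, +4] → [30, 30]
step 10: apply [+2, +0] → [32, 30]

[32, 30]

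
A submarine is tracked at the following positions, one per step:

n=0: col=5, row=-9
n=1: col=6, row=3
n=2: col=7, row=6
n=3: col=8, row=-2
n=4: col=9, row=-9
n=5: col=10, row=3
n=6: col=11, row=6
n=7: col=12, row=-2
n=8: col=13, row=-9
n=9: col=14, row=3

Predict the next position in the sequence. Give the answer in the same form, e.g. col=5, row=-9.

col=15, row=6

Col: linear, +1 per step → 15 at step 10.
Row: cycles through -9, 3, 6, -2 every 4 steps. Step 10 lands at position 2 of the cycle → 6.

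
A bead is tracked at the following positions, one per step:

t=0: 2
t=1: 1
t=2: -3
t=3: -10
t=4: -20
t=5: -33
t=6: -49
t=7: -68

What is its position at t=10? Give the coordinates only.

-143

First differences are -1, -4, -7, -10, -13, -16, -19; their common second difference is -3 (constant acceleration).
step 8: -68 − 22 → -90
step 9: -90 − 25 → -115
step 10: -115 − 28 → -143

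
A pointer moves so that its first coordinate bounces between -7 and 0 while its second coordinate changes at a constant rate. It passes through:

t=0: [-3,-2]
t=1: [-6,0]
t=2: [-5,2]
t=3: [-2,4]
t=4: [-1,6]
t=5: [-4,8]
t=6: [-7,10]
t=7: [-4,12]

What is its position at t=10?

The first coordinate travels 3 per step and bounces off the walls at -7 and 0.
  step 8: -4 → -1
  step 9: -1 → -2
  step 10: -2 → -5
The second coordinate changes by +2 each step: at step 10 it is 18.

[-5,18]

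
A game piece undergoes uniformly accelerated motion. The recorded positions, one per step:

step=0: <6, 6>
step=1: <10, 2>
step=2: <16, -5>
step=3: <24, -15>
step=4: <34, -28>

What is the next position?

Taking differences between consecutive positions: <+4, -4>, <+6, -7>, <+8, -10>, <+10, -13>. These grow by <+2, -3> each step.
step 5: <34, -28> + <+12, -16> → <46, -44>

<46, -44>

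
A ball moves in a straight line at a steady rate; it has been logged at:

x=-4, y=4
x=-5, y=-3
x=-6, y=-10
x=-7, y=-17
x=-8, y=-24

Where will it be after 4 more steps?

x=-12, y=-52

Constant displacement of (-1, -7) per step.
step 5: x=-8, y=-24 + (-1, -7) → x=-9, y=-31
step 6: x=-9, y=-31 + (-1, -7) → x=-10, y=-38
step 7: x=-10, y=-38 + (-1, -7) → x=-11, y=-45
step 8: x=-11, y=-45 + (-1, -7) → x=-12, y=-52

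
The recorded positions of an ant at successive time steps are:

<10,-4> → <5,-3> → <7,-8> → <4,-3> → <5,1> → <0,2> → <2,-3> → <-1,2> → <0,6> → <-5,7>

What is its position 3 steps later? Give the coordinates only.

Differencing gives <-5,+1>, <+2,-5>, <-3,+5>, <+1,+4>, <-5,+1>, <+2,-5>, <-3,+5>, <+1,+4>, <-5,+1>. This is the pattern <-5,+1>, <+2,-5>, <-3,+5>, <+1,+4> repeated.
step 10: apply <+2,-5> → <-3,2>
step 11: apply <-3,+5> → <-6,7>
step 12: apply <+1,+4> → <-5,11>

<-5,11>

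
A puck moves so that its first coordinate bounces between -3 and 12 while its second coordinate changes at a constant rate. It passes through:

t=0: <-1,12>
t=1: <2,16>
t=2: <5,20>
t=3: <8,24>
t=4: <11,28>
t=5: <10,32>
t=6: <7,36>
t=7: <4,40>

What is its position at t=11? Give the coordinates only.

<2,56>

The first coordinate reflects between -3 and 12, moving 3 per step.
  step 8: 4 → 1
  step 9: 1 → -2
  step 10: -2 → -1
  step 11: -1 → 2
The second coordinate changes by +4 each step: at step 11 it is 56.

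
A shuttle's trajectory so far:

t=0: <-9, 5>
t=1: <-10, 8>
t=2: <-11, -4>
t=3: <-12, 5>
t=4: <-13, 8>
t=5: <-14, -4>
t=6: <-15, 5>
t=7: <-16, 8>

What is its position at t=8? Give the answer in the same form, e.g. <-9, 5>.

First: linear, -1 per step → -17 at step 8.
Second: cycles through 5, 8, -4 every 3 steps. Step 8 lands at position 2 of the cycle → -4.

<-17, -4>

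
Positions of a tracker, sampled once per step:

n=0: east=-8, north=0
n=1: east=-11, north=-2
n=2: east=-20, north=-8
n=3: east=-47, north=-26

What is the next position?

Consecutive displacements (-3, -2), (-9, -6), (-27, -18) scale by a factor of 3 each step.
step 4: east=-47, north=-26 + (-81, -54) → east=-128, north=-80

east=-128, north=-80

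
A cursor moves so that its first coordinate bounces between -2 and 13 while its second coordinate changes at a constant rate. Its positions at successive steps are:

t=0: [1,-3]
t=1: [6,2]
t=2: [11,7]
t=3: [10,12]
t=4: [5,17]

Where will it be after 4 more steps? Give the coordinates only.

The first coordinate travels 5 per step and bounces off the walls at -2 and 13.
  step 5: 5 → 0
  step 6: 0 → 1
  step 7: 1 → 6
  step 8: 6 → 11
The second coordinate changes by +5 each step: at step 8 it is 37.

[11,37]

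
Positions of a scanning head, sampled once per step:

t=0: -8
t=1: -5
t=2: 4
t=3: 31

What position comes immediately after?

Consecutive displacements +3, +9, +27 scale by a factor of 3 each step.
step 4: 31 + 81 → 112

112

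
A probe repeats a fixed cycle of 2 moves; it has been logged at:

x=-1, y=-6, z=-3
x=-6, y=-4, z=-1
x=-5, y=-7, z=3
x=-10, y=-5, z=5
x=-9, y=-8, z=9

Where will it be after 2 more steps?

x=-13, y=-9, z=15

Step-to-step displacements: (-5, +2, +2), (+1, -3, +4), (-5, +2, +2), (+1, -3, +4) — a repeating cycle of length 2.
step 5: apply (-5, +2, +2) → x=-14, y=-6, z=11
step 6: apply (+1, -3, +4) → x=-13, y=-9, z=15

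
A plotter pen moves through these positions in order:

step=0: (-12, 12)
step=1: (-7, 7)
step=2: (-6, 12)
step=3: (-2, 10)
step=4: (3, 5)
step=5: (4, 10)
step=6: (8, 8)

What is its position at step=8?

Step-to-step displacements: (+5, -5), (+1, +5), (+4, -2), (+5, -5), (+1, +5), (+4, -2) — a repeating cycle of length 3.
step 7: apply (+5, -5) → (13, 3)
step 8: apply (+1, +5) → (14, 8)

(14, 8)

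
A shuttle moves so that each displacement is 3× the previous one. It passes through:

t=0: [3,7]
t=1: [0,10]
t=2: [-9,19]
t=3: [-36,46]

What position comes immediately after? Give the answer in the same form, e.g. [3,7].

The jumps are [-3,+3], [-9,+9], [-27,+27] — a geometric progression with ratio 3.
step 4: [-36,46] + [-81,+81] → [-117,127]

[-117,127]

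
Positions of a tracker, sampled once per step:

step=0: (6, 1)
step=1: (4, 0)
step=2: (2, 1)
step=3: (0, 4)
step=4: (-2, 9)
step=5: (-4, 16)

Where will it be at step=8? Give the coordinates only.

Successive displacements: (-2, -1), (-2, +1), (-2, +3), (-2, +5), (-2, +7) — each changes by (+0, +2).
step 6: (-4, 16) + (-2, +9) → (-6, 25)
step 7: (-6, 25) + (-2, +11) → (-8, 36)
step 8: (-8, 36) + (-2, +13) → (-10, 49)

(-10, 49)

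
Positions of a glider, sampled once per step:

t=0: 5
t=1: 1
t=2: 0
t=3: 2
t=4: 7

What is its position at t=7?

40

Taking differences between consecutive positions: -4, -1, +2, +5. These grow by +3 each step.
step 5: 7 + 8 → 15
step 6: 15 + 11 → 26
step 7: 26 + 14 → 40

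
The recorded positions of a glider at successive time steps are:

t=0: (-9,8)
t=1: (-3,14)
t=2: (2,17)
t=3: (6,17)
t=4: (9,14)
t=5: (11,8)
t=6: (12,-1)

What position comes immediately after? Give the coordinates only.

(12,-13)

Taking differences between consecutive positions: (+6,+6), (+5,+3), (+4,+0), (+3,-3), (+2,-6), (+1,-9). These grow by (-1,-3) each step.
step 7: (12,-1) + (+0,-12) → (12,-13)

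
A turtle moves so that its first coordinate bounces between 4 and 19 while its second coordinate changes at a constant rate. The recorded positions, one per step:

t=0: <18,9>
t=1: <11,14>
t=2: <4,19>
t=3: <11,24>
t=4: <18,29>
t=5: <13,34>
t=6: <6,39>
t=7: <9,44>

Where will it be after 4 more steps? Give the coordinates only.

<7,64>

The first coordinate reflects between 4 and 19, moving 7 per step.
  step 8: 9 → 16
  step 9: 16 → 15
  step 10: 15 → 8
  step 11: 8 → 7
The second coordinate changes by +5 each step: at step 11 it is 64.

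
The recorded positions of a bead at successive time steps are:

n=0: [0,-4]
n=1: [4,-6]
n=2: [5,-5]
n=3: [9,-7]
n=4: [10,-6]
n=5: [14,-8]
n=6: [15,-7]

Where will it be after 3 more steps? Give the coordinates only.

[24,-10]

Differencing gives [+4,-2], [+1,+1], [+4,-2], [+1,+1], [+4,-2], [+1,+1]. This is the pattern [+4,-2], [+1,+1] repeated.
step 7: apply [+4,-2] → [19,-9]
step 8: apply [+1,+1] → [20,-8]
step 9: apply [+4,-2] → [24,-10]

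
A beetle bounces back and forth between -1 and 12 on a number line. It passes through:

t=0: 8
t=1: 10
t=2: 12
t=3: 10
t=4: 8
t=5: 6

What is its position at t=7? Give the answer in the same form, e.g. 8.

The value travels 2 per step and bounces off the walls at -1 and 12.
  step 6: 6 → 4
  step 7: 4 → 2

2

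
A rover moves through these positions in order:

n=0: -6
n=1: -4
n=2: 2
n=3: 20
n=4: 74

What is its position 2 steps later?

722

Consecutive displacements +2, +6, +18, +54 scale by a factor of 3 each step.
step 5: 74 + 162 → 236
step 6: 236 + 486 → 722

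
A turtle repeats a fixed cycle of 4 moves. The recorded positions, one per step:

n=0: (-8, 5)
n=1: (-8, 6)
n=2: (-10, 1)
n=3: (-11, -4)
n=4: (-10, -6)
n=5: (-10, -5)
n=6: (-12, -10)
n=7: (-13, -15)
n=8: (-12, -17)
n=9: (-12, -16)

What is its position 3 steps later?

Differencing gives (+0, +1), (-2, -5), (-1, -5), (+1, -2), (+0, +1), (-2, -5), (-1, -5), (+1, -2), (+0, +1). This is the pattern (+0, +1), (-2, -5), (-1, -5), (+1, -2) repeated.
step 10: apply (-2, -5) → (-14, -21)
step 11: apply (-1, -5) → (-15, -26)
step 12: apply (+1, -2) → (-14, -28)

(-14, -28)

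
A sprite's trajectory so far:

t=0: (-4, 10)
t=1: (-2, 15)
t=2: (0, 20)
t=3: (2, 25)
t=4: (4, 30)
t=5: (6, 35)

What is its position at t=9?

The position changes by (+2, +5) every step.
step 6: (6, 35) + (+2, +5) → (8, 40)
step 7: (8, 40) + (+2, +5) → (10, 45)
step 8: (10, 45) + (+2, +5) → (12, 50)
step 9: (12, 50) + (+2, +5) → (14, 55)

(14, 55)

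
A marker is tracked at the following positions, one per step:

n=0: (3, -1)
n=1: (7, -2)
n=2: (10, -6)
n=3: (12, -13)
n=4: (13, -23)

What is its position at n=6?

(12, -52)

Successive displacements: (+4, -1), (+3, -4), (+2, -7), (+1, -10) — each changes by (-1, -3).
step 5: (13, -23) + (+0, -13) → (13, -36)
step 6: (13, -36) + (-1, -16) → (12, -52)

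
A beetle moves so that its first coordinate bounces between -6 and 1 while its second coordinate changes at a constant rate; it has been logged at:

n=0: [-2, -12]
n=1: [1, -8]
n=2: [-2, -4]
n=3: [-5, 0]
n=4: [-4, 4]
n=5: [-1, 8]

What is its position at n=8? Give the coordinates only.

[-6, 20]

The first coordinate reflects between -6 and 1, moving 3 per step.
  step 6: -1 → 0
  step 7: 0 → -3
  step 8: -3 → -6
The second coordinate changes by +4 each step: at step 8 it is 20.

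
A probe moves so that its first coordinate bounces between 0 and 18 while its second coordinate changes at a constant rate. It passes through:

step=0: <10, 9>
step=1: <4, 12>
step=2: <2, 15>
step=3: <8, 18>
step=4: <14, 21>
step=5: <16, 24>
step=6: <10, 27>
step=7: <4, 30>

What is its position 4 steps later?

The first coordinate travels 6 per step and bounces off the walls at 0 and 18.
  step 8: 4 → 2
  step 9: 2 → 8
  step 10: 8 → 14
  step 11: 14 → 16
The second coordinate changes by +3 each step: at step 11 it is 42.

<16, 42>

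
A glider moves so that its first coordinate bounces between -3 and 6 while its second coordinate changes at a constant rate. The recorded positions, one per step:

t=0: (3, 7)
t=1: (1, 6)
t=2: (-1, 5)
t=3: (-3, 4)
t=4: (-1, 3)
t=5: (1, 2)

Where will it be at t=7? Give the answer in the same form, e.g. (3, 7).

The first coordinate reflects between -3 and 6, moving 2 per step.
  step 6: 1 → 3
  step 7: 3 → 5
The second coordinate changes by -1 each step: at step 7 it is 0.

(5, 0)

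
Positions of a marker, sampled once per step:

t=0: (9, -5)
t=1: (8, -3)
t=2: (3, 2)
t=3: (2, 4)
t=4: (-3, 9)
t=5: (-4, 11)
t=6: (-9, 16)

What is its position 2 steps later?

(-15, 23)

Differencing gives (-1, +2), (-5, +5), (-1, +2), (-5, +5), (-1, +2), (-5, +5). This is the pattern (-1, +2), (-5, +5) repeated.
step 7: apply (-1, +2) → (-10, 18)
step 8: apply (-5, +5) → (-15, 23)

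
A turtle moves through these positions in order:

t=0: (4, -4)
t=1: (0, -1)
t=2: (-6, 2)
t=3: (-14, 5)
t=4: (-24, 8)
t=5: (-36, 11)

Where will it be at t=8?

(-84, 20)

Taking differences between consecutive positions: (-4, +3), (-6, +3), (-8, +3), (-10, +3), (-12, +3). These grow by (-2, +0) each step.
step 6: (-36, 11) + (-14, +3) → (-50, 14)
step 7: (-50, 14) + (-16, +3) → (-66, 17)
step 8: (-66, 17) + (-18, +3) → (-84, 20)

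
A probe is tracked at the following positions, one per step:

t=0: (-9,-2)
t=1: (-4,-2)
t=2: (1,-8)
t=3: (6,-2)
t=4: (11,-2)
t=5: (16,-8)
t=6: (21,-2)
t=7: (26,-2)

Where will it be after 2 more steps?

(36,-2)

First: linear, +5 per step → 36 at step 9.
Second: cycles through -2, -2, -8 every 3 steps. Step 9 lands at position 0 of the cycle → -2.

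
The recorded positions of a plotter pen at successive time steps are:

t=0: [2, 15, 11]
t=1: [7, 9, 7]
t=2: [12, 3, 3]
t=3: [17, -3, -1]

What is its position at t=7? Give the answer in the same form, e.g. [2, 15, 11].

[37, -27, -17]

The position changes by [+5, -6, -4] every step.
step 4: [17, -3, -1] + [+5, -6, -4] → [22, -9, -5]
step 5: [22, -9, -5] + [+5, -6, -4] → [27, -15, -9]
step 6: [27, -15, -9] + [+5, -6, -4] → [32, -21, -13]
step 7: [32, -21, -13] + [+5, -6, -4] → [37, -27, -17]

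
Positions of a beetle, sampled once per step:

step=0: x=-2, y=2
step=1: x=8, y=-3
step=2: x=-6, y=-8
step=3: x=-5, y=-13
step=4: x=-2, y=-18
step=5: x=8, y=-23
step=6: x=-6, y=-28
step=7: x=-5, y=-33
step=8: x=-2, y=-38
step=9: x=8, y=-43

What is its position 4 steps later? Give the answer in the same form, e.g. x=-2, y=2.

x=8, y=-63

The x coordinate repeats the cycle [-2, 8, -6, -5] with period 4; step 13 mod 4 = 1, giving 8.
The y coordinate changes by -5 each step, so at step 13 it is 2 + 13·(-5) = -63.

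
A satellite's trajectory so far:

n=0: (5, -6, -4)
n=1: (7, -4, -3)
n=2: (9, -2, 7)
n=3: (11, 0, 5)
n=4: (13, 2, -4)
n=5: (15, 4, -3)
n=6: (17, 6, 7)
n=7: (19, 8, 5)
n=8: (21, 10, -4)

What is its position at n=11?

(27, 16, 5)

The first coordinate changes by +2 each step, so at step 11 it is 5 + 11·(2) = 27.
The second coordinate changes by +2 each step, so at step 11 it is -6 + 11·(2) = 16.
The third coordinate repeats the cycle [-4, -3, 7, 5] with period 4; step 11 mod 4 = 3, giving 5.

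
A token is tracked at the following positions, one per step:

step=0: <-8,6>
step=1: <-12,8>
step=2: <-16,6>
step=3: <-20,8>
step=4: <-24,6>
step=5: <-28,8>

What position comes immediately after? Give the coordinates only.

First: linear, -4 per step → -32 at step 6.
Second: cycles through 6, 8 every 2 steps. Step 6 lands at position 0 of the cycle → 6.

<-32,6>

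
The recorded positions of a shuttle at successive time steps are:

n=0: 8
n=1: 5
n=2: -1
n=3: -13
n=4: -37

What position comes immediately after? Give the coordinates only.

Consecutive displacements -3, -6, -12, -24 scale by a factor of 2 each step.
step 5: -37 − 48 → -85

-85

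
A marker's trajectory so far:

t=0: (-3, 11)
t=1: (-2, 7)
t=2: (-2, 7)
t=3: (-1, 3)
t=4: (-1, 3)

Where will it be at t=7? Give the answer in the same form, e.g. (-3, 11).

(1, -5)

Step-to-step displacements: (+1, -4), (+0, +0), (+1, -4), (+0, +0) — a repeating cycle of length 2.
step 5: apply (+1, -4) → (0, -1)
step 6: apply (+0, +0) → (0, -1)
step 7: apply (+1, -4) → (1, -5)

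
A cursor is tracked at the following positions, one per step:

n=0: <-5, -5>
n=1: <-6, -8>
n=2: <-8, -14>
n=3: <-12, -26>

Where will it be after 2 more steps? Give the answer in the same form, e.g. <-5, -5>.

<-36, -98>

Step-to-step displacements: <-1, -3>, <-2, -6>, <-4, -12>; each is 2× the previous.
step 4: <-12, -26> + <-8, -24> → <-20, -50>
step 5: <-20, -50> + <-16, -48> → <-36, -98>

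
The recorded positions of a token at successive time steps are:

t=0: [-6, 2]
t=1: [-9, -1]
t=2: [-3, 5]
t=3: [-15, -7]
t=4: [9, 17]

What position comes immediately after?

Step-to-step displacements: [-3, -3], [+6, +6], [-12, -12], [+24, +24]; each is -2× the previous.
step 5: [9, 17] + [-48, -48] → [-39, -31]

[-39, -31]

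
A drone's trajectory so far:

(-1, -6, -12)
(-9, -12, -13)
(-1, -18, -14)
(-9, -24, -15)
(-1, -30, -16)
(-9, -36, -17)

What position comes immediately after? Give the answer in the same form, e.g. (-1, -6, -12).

First: cycles through -1, -9 every 2 steps. Step 6 lands at position 0 of the cycle → -1.
Second: linear, -6 per step → -42 at step 6.
Third: linear, -1 per step → -18 at step 6.

(-1, -42, -18)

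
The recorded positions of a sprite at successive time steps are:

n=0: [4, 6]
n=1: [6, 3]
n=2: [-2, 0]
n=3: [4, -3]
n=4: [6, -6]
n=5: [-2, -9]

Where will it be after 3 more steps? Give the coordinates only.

[-2, -18]

The first coordinate repeats the cycle [4, 6, -2] with period 3; step 8 mod 3 = 2, giving -2.
The second coordinate changes by -3 each step, so at step 8 it is 6 + 8·(-3) = -18.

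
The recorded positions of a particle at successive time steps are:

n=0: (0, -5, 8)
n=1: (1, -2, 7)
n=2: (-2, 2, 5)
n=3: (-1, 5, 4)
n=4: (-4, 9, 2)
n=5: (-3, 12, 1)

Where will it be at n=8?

(-8, 23, -4)

Step-to-step displacements: (+1, +3, -1), (-3, +4, -2), (+1, +3, -1), (-3, +4, -2), (+1, +3, -1) — a repeating cycle of length 2.
step 6: apply (-3, +4, -2) → (-6, 16, -1)
step 7: apply (+1, +3, -1) → (-5, 19, -2)
step 8: apply (-3, +4, -2) → (-8, 23, -4)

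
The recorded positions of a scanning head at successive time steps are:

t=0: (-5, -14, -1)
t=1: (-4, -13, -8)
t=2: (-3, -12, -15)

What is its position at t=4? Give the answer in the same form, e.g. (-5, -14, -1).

The position changes by (+1, +1, -7) every step.
step 3: (-3, -12, -15) + (+1, +1, -7) → (-2, -11, -22)
step 4: (-2, -11, -22) + (+1, +1, -7) → (-1, -10, -29)

(-1, -10, -29)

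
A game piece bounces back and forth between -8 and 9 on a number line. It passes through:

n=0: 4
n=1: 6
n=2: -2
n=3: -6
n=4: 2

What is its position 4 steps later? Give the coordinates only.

The value travels 8 per step and bounces off the walls at -8 and 9.
  step 5: 2 → 8
  step 6: 8 → 0
  step 7: 0 → -8
  step 8: -8 → 0

0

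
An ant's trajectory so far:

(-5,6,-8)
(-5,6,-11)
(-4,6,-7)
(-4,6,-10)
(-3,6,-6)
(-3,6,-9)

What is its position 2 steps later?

(-2,6,-8)

Differencing gives (+0,+0,-3), (+1,+0,+4), (+0,+0,-3), (+1,+0,+4), (+0,+0,-3). This is the pattern (+0,+0,-3), (+1,+0,+4) repeated.
step 6: apply (+1,+0,+4) → (-2,6,-5)
step 7: apply (+0,+0,-3) → (-2,6,-8)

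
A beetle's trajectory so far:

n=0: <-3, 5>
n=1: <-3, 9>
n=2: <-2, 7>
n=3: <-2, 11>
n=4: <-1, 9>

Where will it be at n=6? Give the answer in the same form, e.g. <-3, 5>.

<0, 11>

Differencing gives <+0, +4>, <+1, -2>, <+0, +4>, <+1, -2>. This is the pattern <+0, +4>, <+1, -2> repeated.
step 5: apply <+0, +4> → <-1, 13>
step 6: apply <+1, -2> → <0, 11>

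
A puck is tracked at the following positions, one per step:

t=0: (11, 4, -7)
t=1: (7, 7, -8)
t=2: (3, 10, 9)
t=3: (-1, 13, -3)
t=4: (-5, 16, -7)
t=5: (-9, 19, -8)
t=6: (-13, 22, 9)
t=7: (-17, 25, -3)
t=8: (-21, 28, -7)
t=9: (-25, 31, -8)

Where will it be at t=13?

The first coordinate changes by -4 each step, so at step 13 it is 11 + 13·(-4) = -41.
The second coordinate changes by +3 each step, so at step 13 it is 4 + 13·(3) = 43.
The third coordinate repeats the cycle [-7, -8, 9, -3] with period 4; step 13 mod 4 = 1, giving -8.

(-41, 43, -8)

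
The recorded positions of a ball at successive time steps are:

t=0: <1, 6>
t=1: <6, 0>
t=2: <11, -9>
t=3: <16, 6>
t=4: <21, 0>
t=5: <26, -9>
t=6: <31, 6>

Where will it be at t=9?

<46, 6>

The first coordinate changes by +5 each step, so at step 9 it is 1 + 9·(5) = 46.
The second coordinate repeats the cycle [6, 0, -9] with period 3; step 9 mod 3 = 0, giving 6.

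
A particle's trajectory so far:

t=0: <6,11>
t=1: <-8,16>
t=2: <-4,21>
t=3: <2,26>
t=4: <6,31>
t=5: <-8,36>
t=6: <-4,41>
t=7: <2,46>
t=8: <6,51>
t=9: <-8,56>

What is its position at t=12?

<6,71>

First: cycles through 6, -8, -4, 2 every 4 steps. Step 12 lands at position 0 of the cycle → 6.
Second: linear, +5 per step → 71 at step 12.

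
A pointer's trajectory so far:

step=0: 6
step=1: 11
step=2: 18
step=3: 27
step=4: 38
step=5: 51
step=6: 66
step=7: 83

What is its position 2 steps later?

123

Successive displacements: +5, +7, +9, +11, +13, +15, +17 — each changes by +2.
step 8: 83 + 19 → 102
step 9: 102 + 21 → 123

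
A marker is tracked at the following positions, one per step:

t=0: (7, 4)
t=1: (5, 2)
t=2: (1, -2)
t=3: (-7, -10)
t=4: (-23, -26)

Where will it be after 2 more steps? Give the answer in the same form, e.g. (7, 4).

The jumps are (-2, -2), (-4, -4), (-8, -8), (-16, -16) — a geometric progression with ratio 2.
step 5: (-23, -26) + (-32, -32) → (-55, -58)
step 6: (-55, -58) + (-64, -64) → (-119, -122)

(-119, -122)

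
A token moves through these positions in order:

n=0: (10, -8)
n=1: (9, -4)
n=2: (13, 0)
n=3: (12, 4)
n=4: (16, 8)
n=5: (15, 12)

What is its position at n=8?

Differencing gives (-1, +4), (+4, +4), (-1, +4), (+4, +4), (-1, +4). This is the pattern (-1, +4), (+4, +4) repeated.
step 6: apply (+4, +4) → (19, 16)
step 7: apply (-1, +4) → (18, 20)
step 8: apply (+4, +4) → (22, 24)

(22, 24)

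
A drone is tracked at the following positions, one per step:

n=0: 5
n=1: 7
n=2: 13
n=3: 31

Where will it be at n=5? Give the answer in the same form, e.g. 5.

Step-to-step displacements: +2, +6, +18; each is 3× the previous.
step 4: 31 + 54 → 85
step 5: 85 + 162 → 247

247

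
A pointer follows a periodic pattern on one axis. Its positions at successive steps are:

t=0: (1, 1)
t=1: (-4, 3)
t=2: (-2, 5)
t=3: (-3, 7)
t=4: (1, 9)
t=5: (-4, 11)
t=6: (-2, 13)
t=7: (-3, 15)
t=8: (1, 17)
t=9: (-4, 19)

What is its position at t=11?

The first coordinate repeats the cycle [1, -4, -2, -3] with period 4; step 11 mod 4 = 3, giving -3.
The second coordinate changes by +2 each step, so at step 11 it is 1 + 11·(2) = 23.

(-3, 23)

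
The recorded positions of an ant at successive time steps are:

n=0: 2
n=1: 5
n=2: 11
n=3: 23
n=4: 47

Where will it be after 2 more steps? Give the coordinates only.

191

Step-to-step displacements: +3, +6, +12, +24; each is 2× the previous.
step 5: 47 + 48 → 95
step 6: 95 + 96 → 191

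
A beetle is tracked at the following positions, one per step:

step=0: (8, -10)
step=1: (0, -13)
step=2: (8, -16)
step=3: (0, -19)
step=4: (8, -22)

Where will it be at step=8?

(8, -34)

First: cycles through 8, 0 every 2 steps. Step 8 lands at position 0 of the cycle → 8.
Second: linear, -3 per step → -34 at step 8.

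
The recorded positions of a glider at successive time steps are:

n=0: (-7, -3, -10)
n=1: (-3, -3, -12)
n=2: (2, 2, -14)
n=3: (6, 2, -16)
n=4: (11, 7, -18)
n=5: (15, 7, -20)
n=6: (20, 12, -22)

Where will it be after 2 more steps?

Differencing gives (+4, +0, -2), (+5, +5, -2), (+4, +0, -2), (+5, +5, -2), (+4, +0, -2), (+5, +5, -2). This is the pattern (+4, +0, -2), (+5, +5, -2) repeated.
step 7: apply (+4, +0, -2) → (24, 12, -24)
step 8: apply (+5, +5, -2) → (29, 17, -26)

(29, 17, -26)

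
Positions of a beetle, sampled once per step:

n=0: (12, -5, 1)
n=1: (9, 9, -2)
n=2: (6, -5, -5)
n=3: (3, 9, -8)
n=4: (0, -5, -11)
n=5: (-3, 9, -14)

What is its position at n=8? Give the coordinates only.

The first coordinate changes by -3 each step, so at step 8 it is 12 + 8·(-3) = -12.
The second coordinate repeats the cycle [-5, 9] with period 2; step 8 mod 2 = 0, giving -5.
The third coordinate changes by -3 each step, so at step 8 it is 1 + 8·(-3) = -23.

(-12, -5, -23)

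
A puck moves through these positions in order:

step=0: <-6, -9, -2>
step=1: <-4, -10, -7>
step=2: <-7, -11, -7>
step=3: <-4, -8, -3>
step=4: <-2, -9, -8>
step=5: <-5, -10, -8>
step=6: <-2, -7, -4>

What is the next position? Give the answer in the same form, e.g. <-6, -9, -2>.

The moves between consecutive positions are <+2, -1, -5>, <-3, -1, +0>, <+3, +3, +4>, <+2, -1, -5>, <-3, -1, +0>, <+3, +3, +4>; they repeat the 3-cycle [<+2, -1, -5>, <-3, -1, +0>, <+3, +3, +4>].
step 7: apply <+2, -1, -5> → <0, -8, -9>

<0, -8, -9>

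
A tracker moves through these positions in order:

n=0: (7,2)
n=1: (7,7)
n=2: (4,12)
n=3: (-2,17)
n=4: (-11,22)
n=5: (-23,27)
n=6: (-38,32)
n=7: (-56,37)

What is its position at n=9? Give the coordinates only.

Successive displacements: (+0,+5), (-3,+5), (-6,+5), (-9,+5), (-12,+5), (-15,+5), (-18,+5) — each changes by (-3,+0).
step 8: (-56,37) + (-21,+5) → (-77,42)
step 9: (-77,42) + (-24,+5) → (-101,47)

(-101,47)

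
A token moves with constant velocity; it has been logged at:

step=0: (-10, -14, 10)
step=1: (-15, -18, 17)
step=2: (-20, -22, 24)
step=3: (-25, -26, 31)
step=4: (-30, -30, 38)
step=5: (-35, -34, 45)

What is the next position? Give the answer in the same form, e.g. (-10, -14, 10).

(-40, -38, 52)

Constant displacement of (-5, -4, +7) per step.
step 6: (-35, -34, 45) + (-5, -4, +7) → (-40, -38, 52)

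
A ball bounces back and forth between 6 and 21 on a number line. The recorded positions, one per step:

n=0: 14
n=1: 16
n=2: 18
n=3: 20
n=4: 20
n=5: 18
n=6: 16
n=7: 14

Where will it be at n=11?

6

The value travels 2 per step and bounces off the walls at 6 and 21.
  step 8: 14 → 12
  step 9: 12 → 10
  step 10: 10 → 8
  step 11: 8 → 6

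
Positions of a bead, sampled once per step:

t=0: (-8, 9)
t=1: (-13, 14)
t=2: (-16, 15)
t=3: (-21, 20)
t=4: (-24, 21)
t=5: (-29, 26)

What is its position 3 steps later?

Differencing gives (-5, +5), (-3, +1), (-5, +5), (-3, +1), (-5, +5). This is the pattern (-5, +5), (-3, +1) repeated.
step 6: apply (-3, +1) → (-32, 27)
step 7: apply (-5, +5) → (-37, 32)
step 8: apply (-3, +1) → (-40, 33)

(-40, 33)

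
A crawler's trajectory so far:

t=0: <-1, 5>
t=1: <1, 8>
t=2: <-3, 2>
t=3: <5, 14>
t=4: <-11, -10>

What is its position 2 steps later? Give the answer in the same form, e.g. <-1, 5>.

Step-to-step displacements: <+2, +3>, <-4, -6>, <+8, +12>, <-16, -24>; each is -2× the previous.
step 5: <-11, -10> + <+32, +48> → <21, 38>
step 6: <21, 38> + <-64, -96> → <-43, -58>

<-43, -58>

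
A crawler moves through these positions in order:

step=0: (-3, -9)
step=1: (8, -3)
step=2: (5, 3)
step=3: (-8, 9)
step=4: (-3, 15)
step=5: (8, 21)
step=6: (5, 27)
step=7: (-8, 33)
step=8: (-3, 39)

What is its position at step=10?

First: cycles through -3, 8, 5, -8 every 4 steps. Step 10 lands at position 2 of the cycle → 5.
Second: linear, +6 per step → 51 at step 10.

(5, 51)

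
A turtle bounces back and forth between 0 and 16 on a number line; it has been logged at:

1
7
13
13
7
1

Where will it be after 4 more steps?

9

The value reflects between 0 and 16, moving 6 per step.
  step 6: 1 → 5
  step 7: 5 → 11
  step 8: 11 → 15
  step 9: 15 → 9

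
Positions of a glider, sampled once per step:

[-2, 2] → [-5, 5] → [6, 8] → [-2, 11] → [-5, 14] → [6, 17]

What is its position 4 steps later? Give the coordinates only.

[-2, 29]

The first coordinate repeats the cycle [-2, -5, 6] with period 3; step 9 mod 3 = 0, giving -2.
The second coordinate changes by +3 each step, so at step 9 it is 2 + 9·(3) = 29.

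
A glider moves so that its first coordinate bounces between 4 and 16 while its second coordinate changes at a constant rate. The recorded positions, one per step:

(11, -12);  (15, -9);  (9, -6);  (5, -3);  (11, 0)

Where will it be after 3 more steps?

The first coordinate reflects between 4 and 16, moving 6 per step.
  step 5: 11 → 15
  step 6: 15 → 9
  step 7: 9 → 5
The second coordinate changes by +3 each step: at step 7 it is 9.

(5, 9)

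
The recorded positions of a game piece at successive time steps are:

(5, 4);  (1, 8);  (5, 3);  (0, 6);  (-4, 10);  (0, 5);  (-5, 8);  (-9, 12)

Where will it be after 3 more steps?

(-14, 14)

Step-to-step displacements: (-4, +4), (+4, -5), (-5, +3), (-4, +4), (+4, -5), (-5, +3), (-4, +4) — a repeating cycle of length 3.
step 8: apply (+4, -5) → (-5, 7)
step 9: apply (-5, +3) → (-10, 10)
step 10: apply (-4, +4) → (-14, 14)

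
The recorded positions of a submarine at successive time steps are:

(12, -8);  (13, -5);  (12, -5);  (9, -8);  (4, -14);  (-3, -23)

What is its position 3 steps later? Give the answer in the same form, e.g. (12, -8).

Successive displacements: (+1, +3), (-1, +0), (-3, -3), (-5, -6), (-7, -9) — each changes by (-2, -3).
step 6: (-3, -23) + (-9, -12) → (-12, -35)
step 7: (-12, -35) + (-11, -15) → (-23, -50)
step 8: (-23, -50) + (-13, -18) → (-36, -68)

(-36, -68)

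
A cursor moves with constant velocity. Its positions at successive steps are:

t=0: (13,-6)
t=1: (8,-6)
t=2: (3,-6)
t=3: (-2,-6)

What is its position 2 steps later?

(-12,-6)

The position changes by (-5,+0) every step.
step 4: (-2,-6) + (-5,+0) → (-7,-6)
step 5: (-7,-6) + (-5,+0) → (-12,-6)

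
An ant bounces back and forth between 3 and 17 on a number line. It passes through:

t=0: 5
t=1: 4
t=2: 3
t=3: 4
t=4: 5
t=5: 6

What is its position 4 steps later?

The value reflects between 3 and 17, moving 1 per step.
  step 6: 6 → 7
  step 7: 7 → 8
  step 8: 8 → 9
  step 9: 9 → 10

10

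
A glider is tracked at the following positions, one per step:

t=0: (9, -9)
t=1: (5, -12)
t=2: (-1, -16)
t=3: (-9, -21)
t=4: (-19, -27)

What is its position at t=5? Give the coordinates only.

First differences are (-4, -3), (-6, -4), (-8, -5), (-10, -6); their common second difference is (-2, -1) (constant acceleration).
step 5: (-19, -27) + (-12, -7) → (-31, -34)

(-31, -34)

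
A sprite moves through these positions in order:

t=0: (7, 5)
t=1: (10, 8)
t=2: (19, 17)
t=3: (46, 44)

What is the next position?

Consecutive displacements (+3, +3), (+9, +9), (+27, +27) scale by a factor of 3 each step.
step 4: (46, 44) + (+81, +81) → (127, 125)

(127, 125)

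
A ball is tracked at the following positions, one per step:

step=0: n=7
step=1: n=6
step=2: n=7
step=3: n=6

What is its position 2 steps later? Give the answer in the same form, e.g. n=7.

Consecutive displacements -1, +1, -1 scale by a factor of -1 each step.
step 4: 6 + 1 → n=7
step 5: 7 − 1 → n=6

n=6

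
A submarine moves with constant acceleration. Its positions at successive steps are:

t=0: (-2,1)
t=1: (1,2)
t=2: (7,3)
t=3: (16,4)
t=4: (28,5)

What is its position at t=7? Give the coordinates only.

First differences are (+3,+1), (+6,+1), (+9,+1), (+12,+1); their common second difference is (+3,+0) (constant acceleration).
step 5: (28,5) + (+15,+1) → (43,6)
step 6: (43,6) + (+18,+1) → (61,7)
step 7: (61,7) + (+21,+1) → (82,8)

(82,8)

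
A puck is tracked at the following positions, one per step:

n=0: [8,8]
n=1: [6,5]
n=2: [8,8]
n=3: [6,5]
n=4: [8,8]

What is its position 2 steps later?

The jumps are [-2,-3], [+2,+3], [-2,-3], [+2,+3] — a geometric progression with ratio -1.
step 5: [8,8] + [-2,-3] → [6,5]
step 6: [6,5] + [+2,+3] → [8,8]

[8,8]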